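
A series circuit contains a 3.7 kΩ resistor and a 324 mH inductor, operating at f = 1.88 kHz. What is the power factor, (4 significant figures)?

ω = 2πf = 11810 rad/s
X_L = ωL = 3827 Ω
Z = 3700 + j3827 Ω
|Z| = √(3700² + 3827²) = 5323 Ω
∠Z = arctan(3827/3700) = 45.97°
cos φ = cos(45.97°) = 0.6951

0.6951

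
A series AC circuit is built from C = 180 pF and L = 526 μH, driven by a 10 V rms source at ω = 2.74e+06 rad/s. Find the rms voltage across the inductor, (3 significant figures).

24.6 V

X_L = ωL = 1440 Ω
X_C = 1/(ωC) = 2030 Ω
Net reactance X = X_L − X_C = -586 Ω
Z = − j586 Ω
|Z| = √(0² + 586²) = 586 Ω
I = V/|Z| = 17.1 mA
V_L = I·|Z_L| = 0.0171 × 1440 = 24.6 V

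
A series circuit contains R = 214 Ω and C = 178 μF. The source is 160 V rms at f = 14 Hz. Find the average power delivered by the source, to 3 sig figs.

110 W

ω = 2πf = 87.96 rad/s
X_C = 1/(ωC) = 63.9 Ω
Z = 214 − j63.9 Ω
|Z| = √(214² + 63.9²) = 223 Ω
∠Z = arctan(-63.9/214) = -16.6°
I = V/|Z| = 716 mA
P = VI cos φ = 160 × 0.716 × cos(-16.6°) = 110 W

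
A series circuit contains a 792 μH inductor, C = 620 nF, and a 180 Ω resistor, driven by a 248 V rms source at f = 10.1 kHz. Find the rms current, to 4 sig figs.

1.365 A

ω = 2πf = 63460 rad/s
X_L = ωL = 50.26 Ω
X_C = 1/(ωC) = 25.42 Ω
Net reactance X = X_L − X_C = 24.84 Ω
Z = 180.0 + j24.84 Ω
|Z| = √(180.0² + 24.84²) = 181.7 Ω
I = V/|Z| = 248/181.7 = 1.365 A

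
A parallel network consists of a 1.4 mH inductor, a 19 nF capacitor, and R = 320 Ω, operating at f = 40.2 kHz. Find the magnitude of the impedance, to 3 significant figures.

ω = 2πf = 252600 rad/s
X_L = ωL = 354 Ω
X_C = 1/(ωC) = 208 Ω
Parallel: admittances add. Y = 1/R + 1/(jωL) + jωC
Y = (0.00313 + j0.00197) S
|Y| = 0.00369 S → |Z| = 1/|Y| = 271 Ω, ∠Z = −∠Y = -32.2°

271 Ω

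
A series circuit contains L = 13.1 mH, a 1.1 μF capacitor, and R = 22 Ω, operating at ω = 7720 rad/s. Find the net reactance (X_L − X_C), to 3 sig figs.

-16.6 Ω

X_L = ωL = 101 Ω
X_C = 1/(ωC) = 118 Ω
X = 101 − 118 = -16.6 Ω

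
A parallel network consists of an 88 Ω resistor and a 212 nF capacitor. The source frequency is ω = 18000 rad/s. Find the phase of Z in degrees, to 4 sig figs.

X_C = 1/(ωC) = 262.1 Ω
Parallel: admittances add. Y = 1/R + jωC
Y = (0.01136 + j0.003816) S
|Y| = 0.01199 S → |Z| = 1/|Y| = 83.42 Ω, ∠Z = −∠Y = -18.56°

-18.56°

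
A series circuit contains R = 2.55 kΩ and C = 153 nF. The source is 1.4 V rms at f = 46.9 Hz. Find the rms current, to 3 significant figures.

ω = 2πf = 294.7 rad/s
X_C = 1/(ωC) = 22200 Ω
Z = 2550 − j22200 Ω
|Z| = √(2550² + 22200²) = 22300 Ω
I = V/|Z| = 1.4/22300 = 62.7 μA

62.7 μA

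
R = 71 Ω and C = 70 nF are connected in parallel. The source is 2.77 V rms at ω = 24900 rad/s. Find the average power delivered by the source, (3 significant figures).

X_C = 1/(ωC) = 574 Ω
Parallel: admittances add. Y = 1/R + jωC
Y = (0.0141 + j0.00174) S
|Y| = 0.0142 S → |Z| = 1/|Y| = 70.5 Ω, ∠Z = −∠Y = -7.05°
I = V/|Z| = 39.3 mA
P = VI cos φ = 2.77 × 0.0393 × cos(-7.05°) = 108 mW

108 mW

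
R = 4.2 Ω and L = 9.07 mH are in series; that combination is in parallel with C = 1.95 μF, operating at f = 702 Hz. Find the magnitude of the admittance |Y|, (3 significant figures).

16.3 mS

ω = 2πf = 4411 rad/s
X_L = ωL = 40.0 Ω
X_C = 1/(ωC) = 116 Ω
Branch 1 (R+jX_L): Z₁ = 4.20 + j40.0 Ω, |Z₁| = 40.2 Ω
Branch 2 (−jX_C): Z₂ = −j116 Ω
Parallel: Z = Z₁Z₂/(Z₁+Z₂), |Z| = 61.2 Ω, ∠Z = 80.9°
|Y| = 1/|Z| = 16.3 mS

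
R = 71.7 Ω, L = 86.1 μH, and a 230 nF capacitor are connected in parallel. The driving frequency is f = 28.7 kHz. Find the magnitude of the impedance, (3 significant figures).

ω = 2πf = 180300 rad/s
X_L = ωL = 15.5 Ω
X_C = 1/(ωC) = 24.1 Ω
Parallel: admittances add. Y = 1/R + 1/(jωL) + jωC
Y = (0.0139 − j0.0229) S
|Y| = 0.0268 S → |Z| = 1/|Y| = 37.3 Ω, ∠Z = −∠Y = 58.7°

37.3 Ω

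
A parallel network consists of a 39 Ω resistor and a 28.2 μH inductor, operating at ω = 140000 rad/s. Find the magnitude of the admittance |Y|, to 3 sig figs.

255 mS

X_L = ωL = 3.95 Ω
Parallel: admittances add. Y = 1/R + 1/(jωL)
Y = (0.0256 − j0.253) S
|Y| = 0.255 S → |Z| = 1/|Y| = 3.93 Ω, ∠Z = −∠Y = 84.2°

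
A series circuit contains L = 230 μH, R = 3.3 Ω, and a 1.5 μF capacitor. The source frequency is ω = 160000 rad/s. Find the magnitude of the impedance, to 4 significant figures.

X_L = ωL = 36.80 Ω
X_C = 1/(ωC) = 4.167 Ω
Net reactance X = X_L − X_C = 32.63 Ω
Z = 3.300 + j32.63 Ω
|Z| = √(3.300² + 32.63²) = 32.80 Ω

32.80 Ω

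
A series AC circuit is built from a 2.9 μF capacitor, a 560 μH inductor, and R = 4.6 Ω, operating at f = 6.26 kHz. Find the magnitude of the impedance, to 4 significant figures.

14.03 Ω

ω = 2πf = 39330 rad/s
X_L = ωL = 22.03 Ω
X_C = 1/(ωC) = 8.767 Ω
Net reactance X = X_L − X_C = 13.26 Ω
Z = 4.600 + j13.26 Ω
|Z| = √(4.600² + 13.26²) = 14.03 Ω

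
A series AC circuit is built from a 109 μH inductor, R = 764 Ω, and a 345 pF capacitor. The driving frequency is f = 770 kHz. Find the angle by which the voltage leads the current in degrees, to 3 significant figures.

-5.37°

ω = 2πf = 4.838e+06 rad/s
X_L = ωL = 527 Ω
X_C = 1/(ωC) = 599 Ω
Net reactance X = X_L − X_C = -71.8 Ω
Z = 764 − j71.8 Ω
|Z| = √(764² + 71.8²) = 767 Ω
∠Z = arctan(-71.8/764) = -5.37°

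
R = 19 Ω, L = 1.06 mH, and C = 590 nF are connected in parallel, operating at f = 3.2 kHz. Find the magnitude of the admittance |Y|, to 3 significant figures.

63.2 mS

ω = 2πf = 20110 rad/s
X_L = ωL = 21.3 Ω
X_C = 1/(ωC) = 84.3 Ω
Parallel: admittances add. Y = 1/R + 1/(jωL) + jωC
Y = (0.0526 − j0.0351) S
|Y| = 0.0632 S → |Z| = 1/|Y| = 15.8 Ω, ∠Z = −∠Y = 33.7°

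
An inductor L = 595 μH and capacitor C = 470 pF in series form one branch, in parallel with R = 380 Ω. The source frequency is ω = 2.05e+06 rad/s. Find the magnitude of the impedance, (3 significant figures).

X_L = ωL = 1220 Ω
X_C = 1/(ωC) = 1040 Ω
Branch 1: Z₁ = R = 380 Ω
Branch 2 (series LC): Z₂ = j(X_L − X_C) = j182 Ω
Parallel: Z = Z₁Z₂/(Z₁+Z₂), |Z| = 164 Ω, ∠Z = 64.4°

164 Ω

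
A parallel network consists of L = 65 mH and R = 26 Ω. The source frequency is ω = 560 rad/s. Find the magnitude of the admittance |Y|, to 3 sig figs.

X_L = ωL = 36.4 Ω
Parallel: admittances add. Y = 1/R + 1/(jωL)
Y = (0.0385 − j0.0275) S
|Y| = 0.0473 S → |Z| = 1/|Y| = 21.2 Ω, ∠Z = −∠Y = 35.5°

47.3 mS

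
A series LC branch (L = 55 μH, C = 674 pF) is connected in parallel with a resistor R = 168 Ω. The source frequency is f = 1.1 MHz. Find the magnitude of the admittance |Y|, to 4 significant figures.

8.483 mS

ω = 2πf = 6.912e+06 rad/s
X_L = ωL = 380.1 Ω
X_C = 1/(ωC) = 214.7 Ω
Branch 1: Z₁ = R = 168.0 Ω
Branch 2 (series LC): Z₂ = j(X_L − X_C) = j165.5 Ω
Parallel: Z = Z₁Z₂/(Z₁+Z₂), |Z| = 117.9 Ω, ∠Z = 45.44°
|Y| = 1/|Z| = 8.483 mS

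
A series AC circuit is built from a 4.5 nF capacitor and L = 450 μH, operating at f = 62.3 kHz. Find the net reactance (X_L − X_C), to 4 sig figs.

ω = 2πf = 391400 rad/s
X_L = ωL = 176.1 Ω
X_C = 1/(ωC) = 567.7 Ω
X = 176.1 − 567.7 = -391.6 Ω

-391.6 Ω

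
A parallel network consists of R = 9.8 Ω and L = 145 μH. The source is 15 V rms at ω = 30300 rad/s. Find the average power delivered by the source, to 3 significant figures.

X_L = ωL = 4.39 Ω
Parallel: admittances add. Y = 1/R + 1/(jωL)
Y = (0.102 − j0.228) S
|Y| = 0.249 S → |Z| = 1/|Y| = 4.01 Ω, ∠Z = −∠Y = 65.9°
I = V/|Z| = 3.74 A
P = VI cos φ = 15 × 3.74 × cos(65.9°) = 23.0 W

23.0 W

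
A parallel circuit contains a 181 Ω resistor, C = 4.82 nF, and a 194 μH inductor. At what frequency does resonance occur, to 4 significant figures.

ω₀ = 1/√(LC) = 1/√(0.000194 × 4.82e-09) = 1.034e+06 rad/s
f₀ = ω₀/(2π) = 164.6 kHz

164.6 kHz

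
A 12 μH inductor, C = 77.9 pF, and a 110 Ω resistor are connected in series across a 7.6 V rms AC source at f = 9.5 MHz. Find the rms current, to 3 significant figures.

ω = 2πf = 5.969e+07 rad/s
X_L = ωL = 716 Ω
X_C = 1/(ωC) = 215 Ω
Net reactance X = X_L − X_C = 501 Ω
Z = 110 + j501 Ω
|Z| = √(110² + 501²) = 513 Ω
I = V/|Z| = 7.6/513 = 14.8 mA

14.8 mA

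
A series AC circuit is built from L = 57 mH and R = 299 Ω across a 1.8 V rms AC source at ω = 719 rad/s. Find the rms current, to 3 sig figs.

5.96 mA

X_L = ωL = 41.0 Ω
Z = 299 + j41.0 Ω
|Z| = √(299² + 41.0²) = 302 Ω
I = V/|Z| = 1.8/302 = 5.96 mA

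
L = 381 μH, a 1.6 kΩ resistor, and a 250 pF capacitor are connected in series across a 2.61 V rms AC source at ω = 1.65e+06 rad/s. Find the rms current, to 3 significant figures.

1.09 mA

X_L = ωL = 629 Ω
X_C = 1/(ωC) = 2420 Ω
Net reactance X = X_L − X_C = -1800 Ω
Z = 1600 − j1800 Ω
|Z| = √(1600² + 1800²) = 2410 Ω
I = V/|Z| = 2.61/2410 = 1.09 mA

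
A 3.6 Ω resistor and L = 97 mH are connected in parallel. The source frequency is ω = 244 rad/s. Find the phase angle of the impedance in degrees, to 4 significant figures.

X_L = ωL = 23.67 Ω
Parallel: admittances add. Y = 1/R + 1/(jωL)
Y = (0.2778 − j0.04225) S
|Y| = 0.2810 S → |Z| = 1/|Y| = 3.559 Ω, ∠Z = −∠Y = 8.649°

8.649°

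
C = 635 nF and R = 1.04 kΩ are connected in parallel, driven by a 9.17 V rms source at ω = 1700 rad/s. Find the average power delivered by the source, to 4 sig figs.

X_C = 1/(ωC) = 926.4 Ω
Parallel: admittances add. Y = 1/R + jωC
Y = (0.0009615 + j0.001079) S
|Y| = 0.001446 S → |Z| = 1/|Y| = 691.7 Ω, ∠Z = −∠Y = -48.31°
I = V/|Z| = 13.26 mA
P = VI cos φ = 9.17 × 0.01326 × cos(-48.31°) = 80.85 mW

80.85 mW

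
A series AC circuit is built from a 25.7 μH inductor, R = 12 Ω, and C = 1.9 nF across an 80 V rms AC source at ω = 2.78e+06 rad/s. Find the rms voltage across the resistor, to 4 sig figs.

8.102 V

X_L = ωL = 71.45 Ω
X_C = 1/(ωC) = 189.3 Ω
Net reactance X = X_L − X_C = -117.9 Ω
Z = 12.00 − j117.9 Ω
|Z| = √(12.00² + 117.9²) = 118.5 Ω
I = V/|Z| = 675.2 mA
V_R = I·|Z_R| = 0.6752 × 12.00 = 8.102 V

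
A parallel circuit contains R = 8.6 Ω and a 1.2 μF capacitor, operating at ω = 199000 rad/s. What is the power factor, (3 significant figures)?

X_C = 1/(ωC) = 4.19 Ω
Parallel: admittances add. Y = 1/R + jωC
Y = (0.116 + j0.239) S
|Y| = 0.266 S → |Z| = 1/|Y| = 3.76 Ω, ∠Z = −∠Y = -64.0°
cos φ = cos(-64.0°) = 0.438

0.438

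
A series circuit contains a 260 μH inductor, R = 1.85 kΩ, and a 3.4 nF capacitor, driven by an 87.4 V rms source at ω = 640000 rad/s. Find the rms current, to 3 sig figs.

46.7 mA

X_L = ωL = 166 Ω
X_C = 1/(ωC) = 460 Ω
Net reactance X = X_L − X_C = -293 Ω
Z = 1850 − j293 Ω
|Z| = √(1850² + 293²) = 1870 Ω
I = V/|Z| = 87.4/1870 = 46.7 mA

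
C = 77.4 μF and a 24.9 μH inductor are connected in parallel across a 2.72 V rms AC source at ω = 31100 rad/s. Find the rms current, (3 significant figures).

X_L = ωL = 0.774 Ω
X_C = 1/(ωC) = 0.415 Ω
Parallel: admittances add. Y = 1/(jωL) + jωC
Y = (0 + j1.12) S
|Y| = 1.12 S → |Z| = 1/|Y| = 0.896 Ω, ∠Z = −∠Y = -90.0°
I = V/|Z| = 2.72/0.896 = 3.03 A

3.03 A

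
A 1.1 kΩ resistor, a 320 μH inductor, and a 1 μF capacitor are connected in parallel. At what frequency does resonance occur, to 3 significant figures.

8.90 kHz

ω₀ = 1/√(LC) = 1/√(0.00032 × 1e-06) = 55900 rad/s
f₀ = ω₀/(2π) = 8.90 kHz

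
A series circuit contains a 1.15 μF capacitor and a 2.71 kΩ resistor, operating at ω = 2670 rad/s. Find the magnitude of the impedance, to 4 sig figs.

2729 Ω

X_C = 1/(ωC) = 325.7 Ω
Z = 2710 − j325.7 Ω
|Z| = √(2710² + 325.7²) = 2729 Ω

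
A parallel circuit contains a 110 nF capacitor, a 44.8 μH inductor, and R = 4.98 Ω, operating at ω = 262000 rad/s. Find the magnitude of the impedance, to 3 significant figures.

X_L = ωL = 11.7 Ω
X_C = 1/(ωC) = 34.7 Ω
Parallel: admittances add. Y = 1/R + 1/(jωL) + jωC
Y = (0.201 − j0.0564) S
|Y| = 0.209 S → |Z| = 1/|Y| = 4.79 Ω, ∠Z = −∠Y = 15.7°

4.79 Ω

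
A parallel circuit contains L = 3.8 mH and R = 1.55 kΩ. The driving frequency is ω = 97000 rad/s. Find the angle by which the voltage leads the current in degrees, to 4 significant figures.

76.62°

X_L = ωL = 368.6 Ω
Parallel: admittances add. Y = 1/R + 1/(jωL)
Y = (0.0006452 − j0.002713) S
|Y| = 0.002789 S → |Z| = 1/|Y| = 358.6 Ω, ∠Z = −∠Y = 76.62°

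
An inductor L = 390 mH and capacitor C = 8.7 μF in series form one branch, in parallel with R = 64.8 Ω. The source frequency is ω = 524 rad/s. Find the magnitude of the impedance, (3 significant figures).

X_L = ωL = 204 Ω
X_C = 1/(ωC) = 219 Ω
Branch 1: Z₁ = R = 64.8 Ω
Branch 2 (series LC): Z₂ = j(X_L − X_C) = −j15.0 Ω
Parallel: Z = Z₁Z₂/(Z₁+Z₂), |Z| = 14.6 Ω, ∠Z = -77.0°

14.6 Ω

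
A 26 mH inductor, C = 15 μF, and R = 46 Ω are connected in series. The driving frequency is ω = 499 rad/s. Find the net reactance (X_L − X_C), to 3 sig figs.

-121 Ω

X_L = ωL = 13.0 Ω
X_C = 1/(ωC) = 134 Ω
X = 13.0 − 134 = -121 Ω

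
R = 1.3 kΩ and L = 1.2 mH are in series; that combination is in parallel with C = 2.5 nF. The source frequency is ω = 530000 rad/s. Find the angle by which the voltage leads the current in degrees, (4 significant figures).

-58.71°

X_L = ωL = 636.0 Ω
X_C = 1/(ωC) = 754.7 Ω
Branch 1 (R+jX_L): Z₁ = 1300 + j636.0 Ω, |Z₁| = 1447 Ω
Branch 2 (−jX_C): Z₂ = −j754.7 Ω
Parallel: Z = Z₁Z₂/(Z₁+Z₂), |Z| = 836.7 Ω, ∠Z = -58.71°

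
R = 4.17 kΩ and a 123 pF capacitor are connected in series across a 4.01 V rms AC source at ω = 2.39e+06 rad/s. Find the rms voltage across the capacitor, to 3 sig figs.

2.53 V

X_C = 1/(ωC) = 3400 Ω
Z = 4170 − j3400 Ω
|Z| = √(4170² + 3400²) = 5380 Ω
I = V/|Z| = 745 μA
V_C = I·|Z_C| = 0.000745 × 3400 = 2.53 V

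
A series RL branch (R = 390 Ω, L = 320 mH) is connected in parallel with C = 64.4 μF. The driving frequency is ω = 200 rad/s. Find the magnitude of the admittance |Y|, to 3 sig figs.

12.7 mS

X_L = ωL = 64.0 Ω
X_C = 1/(ωC) = 77.6 Ω
Branch 1 (R+jX_L): Z₁ = 390 + j64.0 Ω, |Z₁| = 395 Ω
Branch 2 (−jX_C): Z₂ = −j77.6 Ω
Parallel: Z = Z₁Z₂/(Z₁+Z₂), |Z| = 78.6 Ω, ∠Z = -78.7°
|Y| = 1/|Z| = 12.7 mS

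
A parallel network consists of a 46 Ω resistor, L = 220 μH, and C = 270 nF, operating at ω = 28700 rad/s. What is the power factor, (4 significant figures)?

0.1428

X_L = ωL = 6.314 Ω
X_C = 1/(ωC) = 129.0 Ω
Parallel: admittances add. Y = 1/R + 1/(jωL) + jωC
Y = (0.02174 − j0.1506) S
|Y| = 0.1522 S → |Z| = 1/|Y| = 6.571 Ω, ∠Z = −∠Y = 81.79°
cos φ = cos(81.79°) = 0.1428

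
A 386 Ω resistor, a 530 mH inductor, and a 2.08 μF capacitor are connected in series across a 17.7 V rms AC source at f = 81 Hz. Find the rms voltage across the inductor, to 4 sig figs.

6.141 V

ω = 2πf = 508.9 rad/s
X_L = ωL = 269.7 Ω
X_C = 1/(ωC) = 944.7 Ω
Net reactance X = X_L − X_C = -674.9 Ω
Z = 386.0 − j674.9 Ω
|Z| = √(386.0² + 674.9²) = 777.5 Ω
I = V/|Z| = 22.77 mA
V_L = I·|Z_L| = 0.02277 × 269.7 = 6.141 V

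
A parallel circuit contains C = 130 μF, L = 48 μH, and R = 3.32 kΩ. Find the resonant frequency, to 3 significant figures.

2.01 kHz

ω₀ = 1/√(LC) = 1/√(4.8e-05 × 0.00013) = 12660 rad/s
f₀ = ω₀/(2π) = 2.01 kHz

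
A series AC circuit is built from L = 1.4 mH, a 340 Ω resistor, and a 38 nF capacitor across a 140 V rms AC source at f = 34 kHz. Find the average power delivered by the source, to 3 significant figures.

ω = 2πf = 213600 rad/s
X_L = ωL = 299 Ω
X_C = 1/(ωC) = 123 Ω
Net reactance X = X_L − X_C = 176 Ω
Z = 340 + j176 Ω
|Z| = √(340² + 176²) = 383 Ω
∠Z = arctan(176/340) = 27.4°
I = V/|Z| = 366 mA
P = VI cos φ = 140 × 0.366 × cos(27.4°) = 45.5 W

45.5 W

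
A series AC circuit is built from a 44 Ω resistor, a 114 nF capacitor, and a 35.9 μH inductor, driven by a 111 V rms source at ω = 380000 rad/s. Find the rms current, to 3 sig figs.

2.47 A

X_L = ωL = 13.6 Ω
X_C = 1/(ωC) = 23.1 Ω
Net reactance X = X_L − X_C = -9.44 Ω
Z = 44.0 − j9.44 Ω
|Z| = √(44.0² + 9.44²) = 45.0 Ω
I = V/|Z| = 111/45.0 = 2.47 A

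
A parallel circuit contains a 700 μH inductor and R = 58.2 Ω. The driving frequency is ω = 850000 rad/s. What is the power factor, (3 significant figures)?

0.995

X_L = ωL = 595 Ω
Parallel: admittances add. Y = 1/R + 1/(jωL)
Y = (0.0172 − j0.00168) S
|Y| = 0.0173 S → |Z| = 1/|Y| = 57.9 Ω, ∠Z = −∠Y = 5.59°
cos φ = cos(5.59°) = 0.995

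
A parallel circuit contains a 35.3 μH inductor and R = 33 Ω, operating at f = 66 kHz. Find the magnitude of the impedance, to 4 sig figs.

ω = 2πf = 414700 rad/s
X_L = ωL = 14.64 Ω
Parallel: admittances add. Y = 1/R + 1/(jωL)
Y = (0.03030 − j0.06831) S
|Y| = 0.07473 S → |Z| = 1/|Y| = 13.38 Ω, ∠Z = −∠Y = 66.08°

13.38 Ω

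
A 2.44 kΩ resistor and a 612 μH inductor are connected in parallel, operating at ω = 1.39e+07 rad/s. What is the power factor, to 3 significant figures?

0.961

X_L = ωL = 8510 Ω
Parallel: admittances add. Y = 1/R + 1/(jωL)
Y = (0.000410 − j0.000118) S
|Y| = 0.000426 S → |Z| = 1/|Y| = 2350 Ω, ∠Z = −∠Y = 16.0°
cos φ = cos(16.0°) = 0.961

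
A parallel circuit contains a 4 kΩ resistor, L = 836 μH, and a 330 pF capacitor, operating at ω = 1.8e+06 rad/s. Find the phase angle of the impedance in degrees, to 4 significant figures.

X_L = ωL = 1505 Ω
X_C = 1/(ωC) = 1684 Ω
Parallel: admittances add. Y = 1/R + 1/(jωL) + jωC
Y = (0.0002500 − j7.054e-05) S
|Y| = 0.0002598 S → |Z| = 1/|Y| = 3850 Ω, ∠Z = −∠Y = 15.76°

15.76°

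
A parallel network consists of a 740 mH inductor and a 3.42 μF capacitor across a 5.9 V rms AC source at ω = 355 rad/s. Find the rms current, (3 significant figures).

X_L = ωL = 263 Ω
X_C = 1/(ωC) = 824 Ω
Parallel: admittances add. Y = 1/(jωL) + jωC
Y = (0 − j0.00259) S
|Y| = 0.00259 S → |Z| = 1/|Y| = 386 Ω, ∠Z = −∠Y = 90.0°
I = V/|Z| = 5.9/386 = 15.3 mA

15.3 mA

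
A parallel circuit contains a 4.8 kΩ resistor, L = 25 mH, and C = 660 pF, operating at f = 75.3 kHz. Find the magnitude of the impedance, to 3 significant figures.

ω = 2πf = 473100 rad/s
X_L = ωL = 11800 Ω
X_C = 1/(ωC) = 3200 Ω
Parallel: admittances add. Y = 1/R + 1/(jωL) + jωC
Y = (0.000208 + j0.000228) S
|Y| = 0.000309 S → |Z| = 1/|Y| = 3240 Ω, ∠Z = −∠Y = -47.5°

3240 Ω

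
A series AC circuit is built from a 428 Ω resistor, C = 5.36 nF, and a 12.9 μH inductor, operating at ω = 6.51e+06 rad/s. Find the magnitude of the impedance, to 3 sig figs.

432 Ω

X_L = ωL = 84.0 Ω
X_C = 1/(ωC) = 28.7 Ω
Net reactance X = X_L − X_C = 55.3 Ω
Z = 428 + j55.3 Ω
|Z| = √(428² + 55.3²) = 432 Ω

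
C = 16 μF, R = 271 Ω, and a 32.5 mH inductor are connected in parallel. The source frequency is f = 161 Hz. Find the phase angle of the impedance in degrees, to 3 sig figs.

ω = 2πf = 1012 rad/s
X_L = ωL = 32.9 Ω
X_C = 1/(ωC) = 61.8 Ω
Parallel: admittances add. Y = 1/R + 1/(jωL) + jωC
Y = (0.00369 − j0.0142) S
|Y| = 0.0147 S → |Z| = 1/|Y| = 68.0 Ω, ∠Z = −∠Y = 75.5°

75.5°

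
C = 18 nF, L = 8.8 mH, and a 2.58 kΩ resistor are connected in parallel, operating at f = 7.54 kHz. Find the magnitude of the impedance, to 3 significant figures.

ω = 2πf = 47380 rad/s
X_L = ωL = 417 Ω
X_C = 1/(ωC) = 1170 Ω
Parallel: admittances add. Y = 1/R + 1/(jωL) + jωC
Y = (0.000388 − j0.00155) S
|Y| = 0.00159 S → |Z| = 1/|Y| = 627 Ω, ∠Z = −∠Y = 75.9°

627 Ω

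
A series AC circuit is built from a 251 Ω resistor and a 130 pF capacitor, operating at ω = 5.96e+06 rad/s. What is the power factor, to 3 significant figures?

X_C = 1/(ωC) = 1290 Ω
Z = 251 − j1290 Ω
|Z| = √(251² + 1290²) = 1310 Ω
∠Z = arctan(-1290/251) = -79.0°
cos φ = cos(-79.0°) = 0.191

0.191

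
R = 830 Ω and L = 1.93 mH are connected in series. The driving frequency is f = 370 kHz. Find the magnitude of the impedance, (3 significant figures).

4560 Ω

ω = 2πf = 2.325e+06 rad/s
X_L = ωL = 4490 Ω
Z = 830 + j4490 Ω
|Z| = √(830² + 4490²) = 4560 Ω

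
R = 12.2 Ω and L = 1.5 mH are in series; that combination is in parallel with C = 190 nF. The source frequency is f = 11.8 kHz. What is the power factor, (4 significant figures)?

ω = 2πf = 74140 rad/s
X_L = ωL = 111.2 Ω
X_C = 1/(ωC) = 70.99 Ω
Branch 1 (R+jX_L): Z₁ = 12.20 + j111.2 Ω, |Z₁| = 111.9 Ω
Branch 2 (−jX_C): Z₂ = −j70.99 Ω
Parallel: Z = Z₁Z₂/(Z₁+Z₂), |Z| = 188.9 Ω, ∠Z = -79.39°
cos φ = cos(-79.39°) = 0.1842

0.1842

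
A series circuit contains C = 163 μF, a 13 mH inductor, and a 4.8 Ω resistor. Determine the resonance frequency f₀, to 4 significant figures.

109.3 Hz

ω₀ = 1/√(LC) = 1/√(0.013 × 0.000163) = 687.0 rad/s
f₀ = ω₀/(2π) = 109.3 Hz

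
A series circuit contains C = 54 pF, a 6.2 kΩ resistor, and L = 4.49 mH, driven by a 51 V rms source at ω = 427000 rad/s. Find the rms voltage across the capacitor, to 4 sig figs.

X_L = ωL = 1917 Ω
X_C = 1/(ωC) = 43370 Ω
Net reactance X = X_L − X_C = -41450 Ω
Z = 6200 − j41450 Ω
|Z| = √(6200² + 41450²) = 41910 Ω
I = V/|Z| = 1.217 mA
V_C = I·|Z_C| = 0.001217 × 43370 = 52.77 V

52.77 V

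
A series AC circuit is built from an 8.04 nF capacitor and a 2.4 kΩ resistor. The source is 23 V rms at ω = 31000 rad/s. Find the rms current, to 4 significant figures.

X_C = 1/(ωC) = 4012 Ω
Z = 2400 − j4012 Ω
|Z| = √(2400² + 4012²) = 4675 Ω
I = V/|Z| = 23/4675 = 4.920 mA

4.920 mA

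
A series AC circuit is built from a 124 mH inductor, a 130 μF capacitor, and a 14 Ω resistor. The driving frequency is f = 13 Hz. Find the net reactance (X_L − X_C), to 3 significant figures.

-84.0 Ω

ω = 2πf = 81.68 rad/s
X_L = ωL = 10.1 Ω
X_C = 1/(ωC) = 94.2 Ω
X = 10.1 − 94.2 = -84.0 Ω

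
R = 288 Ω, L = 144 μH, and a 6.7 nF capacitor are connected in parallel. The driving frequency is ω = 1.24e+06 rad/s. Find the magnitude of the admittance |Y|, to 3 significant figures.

4.40 mS

X_L = ωL = 179 Ω
X_C = 1/(ωC) = 120 Ω
Parallel: admittances add. Y = 1/R + 1/(jωL) + jωC
Y = (0.00347 + j0.00271) S
|Y| = 0.00440 S → |Z| = 1/|Y| = 227 Ω, ∠Z = −∠Y = -37.9°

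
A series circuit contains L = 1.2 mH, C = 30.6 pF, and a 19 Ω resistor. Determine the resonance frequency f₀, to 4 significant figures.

830.6 kHz

ω₀ = 1/√(LC) = 1/√(0.0012 × 3.06e-11) = 5.219e+06 rad/s
f₀ = ω₀/(2π) = 830.6 kHz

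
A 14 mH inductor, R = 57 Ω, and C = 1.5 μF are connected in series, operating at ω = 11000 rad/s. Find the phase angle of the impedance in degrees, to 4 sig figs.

58.60°

X_L = ωL = 154.0 Ω
X_C = 1/(ωC) = 60.61 Ω
Net reactance X = X_L − X_C = 93.39 Ω
Z = 57.00 + j93.39 Ω
|Z| = √(57.00² + 93.39²) = 109.4 Ω
∠Z = arctan(93.39/57.00) = 58.60°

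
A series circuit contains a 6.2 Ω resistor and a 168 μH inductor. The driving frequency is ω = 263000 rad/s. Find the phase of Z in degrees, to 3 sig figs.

X_L = ωL = 44.2 Ω
Z = 6.20 + j44.2 Ω
|Z| = √(6.20² + 44.2²) = 44.6 Ω
∠Z = arctan(44.2/6.20) = 82.0°

82.0°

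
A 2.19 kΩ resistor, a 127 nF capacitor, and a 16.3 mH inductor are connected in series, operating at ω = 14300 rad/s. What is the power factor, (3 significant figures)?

0.990

X_L = ωL = 233 Ω
X_C = 1/(ωC) = 551 Ω
Net reactance X = X_L − X_C = -318 Ω
Z = 2190 − j318 Ω
|Z| = √(2190² + 318²) = 2210 Ω
∠Z = arctan(-318/2190) = -8.25°
cos φ = cos(-8.25°) = 0.990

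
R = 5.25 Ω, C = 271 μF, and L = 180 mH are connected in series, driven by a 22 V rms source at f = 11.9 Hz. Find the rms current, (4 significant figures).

ω = 2πf = 74.77 rad/s
X_L = ωL = 13.46 Ω
X_C = 1/(ωC) = 49.35 Ω
Net reactance X = X_L − X_C = -35.89 Ω
Z = 5.250 − j35.89 Ω
|Z| = √(5.250² + 35.89²) = 36.28 Ω
I = V/|Z| = 22/36.28 = 606.5 mA

606.5 mA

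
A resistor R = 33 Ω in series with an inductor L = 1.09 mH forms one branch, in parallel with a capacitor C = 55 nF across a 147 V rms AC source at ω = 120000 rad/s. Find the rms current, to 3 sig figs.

X_L = ωL = 131 Ω
X_C = 1/(ωC) = 152 Ω
Branch 1 (R+jX_L): Z₁ = 33.0 + j131 Ω, |Z₁| = 135 Ω
Branch 2 (−jX_C): Z₂ = −j152 Ω
Parallel: Z = Z₁Z₂/(Z₁+Z₂), |Z| = 525 Ω, ∠Z = 18.0°
I = V/|Z| = 147/525 = 280 mA

280 mA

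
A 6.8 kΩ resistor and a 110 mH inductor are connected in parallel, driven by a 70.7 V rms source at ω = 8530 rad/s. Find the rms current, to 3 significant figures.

76.1 mA

X_L = ωL = 938 Ω
Parallel: admittances add. Y = 1/R + 1/(jωL)
Y = (0.000147 − j0.00107) S
|Y| = 0.00108 S → |Z| = 1/|Y| = 929 Ω, ∠Z = −∠Y = 82.1°
I = V/|Z| = 70.7/929 = 76.1 mA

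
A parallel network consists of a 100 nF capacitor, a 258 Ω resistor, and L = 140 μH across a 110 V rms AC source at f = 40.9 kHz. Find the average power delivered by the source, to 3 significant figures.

46.9 W

ω = 2πf = 257000 rad/s
X_L = ωL = 36.0 Ω
X_C = 1/(ωC) = 38.9 Ω
Parallel: admittances add. Y = 1/R + 1/(jωL) + jωC
Y = (0.00388 − j0.00210) S
|Y| = 0.00441 S → |Z| = 1/|Y| = 227 Ω, ∠Z = −∠Y = 28.4°
I = V/|Z| = 485 mA
P = VI cos φ = 110 × 0.485 × cos(28.4°) = 46.9 W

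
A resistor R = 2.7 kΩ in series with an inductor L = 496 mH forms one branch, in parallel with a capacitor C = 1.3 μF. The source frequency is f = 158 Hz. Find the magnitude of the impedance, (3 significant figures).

ω = 2πf = 992.7 rad/s
X_L = ωL = 492 Ω
X_C = 1/(ωC) = 775 Ω
Branch 1 (R+jX_L): Z₁ = 2700 + j492 Ω, |Z₁| = 2740 Ω
Branch 2 (−jX_C): Z₂ = −j775 Ω
Parallel: Z = Z₁Z₂/(Z₁+Z₂), |Z| = 783 Ω, ∠Z = -73.7°

783 Ω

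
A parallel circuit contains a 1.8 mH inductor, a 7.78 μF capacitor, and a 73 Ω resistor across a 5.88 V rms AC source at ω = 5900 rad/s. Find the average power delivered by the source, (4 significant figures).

473.6 mW

X_L = ωL = 10.62 Ω
X_C = 1/(ωC) = 21.79 Ω
Parallel: admittances add. Y = 1/R + 1/(jωL) + jωC
Y = (0.01370 − j0.04826) S
|Y| = 0.05017 S → |Z| = 1/|Y| = 19.93 Ω, ∠Z = −∠Y = 74.15°
I = V/|Z| = 295.0 mA
P = VI cos φ = 5.88 × 0.2950 × cos(74.15°) = 473.6 mW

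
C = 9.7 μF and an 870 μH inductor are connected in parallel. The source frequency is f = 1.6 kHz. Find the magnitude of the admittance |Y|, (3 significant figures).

ω = 2πf = 10050 rad/s
X_L = ωL = 8.75 Ω
X_C = 1/(ωC) = 10.3 Ω
Parallel: admittances add. Y = 1/(jωL) + jωC
Y = (0 − j0.0168) S
|Y| = 0.0168 S → |Z| = 1/|Y| = 59.5 Ω, ∠Z = −∠Y = 90.0°

16.8 mS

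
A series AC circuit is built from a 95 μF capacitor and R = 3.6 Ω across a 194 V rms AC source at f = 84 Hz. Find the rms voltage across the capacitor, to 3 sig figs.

191 V

ω = 2πf = 527.8 rad/s
X_C = 1/(ωC) = 19.9 Ω
Z = 3.60 − j19.9 Ω
|Z| = √(3.60² + 19.9²) = 20.3 Ω
I = V/|Z| = 9.57 A
V_C = I·|Z_C| = 9.57 × 19.9 = 191 V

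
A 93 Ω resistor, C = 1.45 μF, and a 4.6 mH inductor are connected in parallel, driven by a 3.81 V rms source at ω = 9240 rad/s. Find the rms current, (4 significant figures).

56.28 mA

X_L = ωL = 42.50 Ω
X_C = 1/(ωC) = 74.64 Ω
Parallel: admittances add. Y = 1/R + 1/(jωL) + jωC
Y = (0.01075 − j0.01013) S
|Y| = 0.01477 S → |Z| = 1/|Y| = 67.69 Ω, ∠Z = −∠Y = 43.29°
I = V/|Z| = 3.81/67.69 = 56.28 mA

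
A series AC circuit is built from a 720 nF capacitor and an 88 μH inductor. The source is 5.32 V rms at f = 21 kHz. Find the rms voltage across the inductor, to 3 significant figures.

ω = 2πf = 131900 rad/s
X_L = ωL = 11.6 Ω
X_C = 1/(ωC) = 10.5 Ω
Net reactance X = X_L − X_C = 1.09 Ω
Z = j1.09 Ω
|Z| = √(0² + 1.09²) = 1.09 Ω
I = V/|Z| = 4.90 A
V_L = I·|Z_L| = 4.90 × 11.6 = 56.9 V

56.9 V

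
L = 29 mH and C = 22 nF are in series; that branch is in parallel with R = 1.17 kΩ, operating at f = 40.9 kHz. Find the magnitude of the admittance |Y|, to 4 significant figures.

ω = 2πf = 257000 rad/s
X_L = ωL = 7452 Ω
X_C = 1/(ωC) = 176.9 Ω
Branch 1: Z₁ = R = 1170 Ω
Branch 2 (series LC): Z₂ = j(X_L − X_C) = j7276 Ω
Parallel: Z = Z₁Z₂/(Z₁+Z₂), |Z| = 1155 Ω, ∠Z = 9.136°
|Y| = 1/|Z| = 865.7 μS

865.7 μS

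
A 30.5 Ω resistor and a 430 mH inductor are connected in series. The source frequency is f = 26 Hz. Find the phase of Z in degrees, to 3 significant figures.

ω = 2πf = 163.4 rad/s
X_L = ωL = 70.2 Ω
Z = 30.5 + j70.2 Ω
|Z| = √(30.5² + 70.2²) = 76.6 Ω
∠Z = arctan(70.2/30.5) = 66.5°

66.5°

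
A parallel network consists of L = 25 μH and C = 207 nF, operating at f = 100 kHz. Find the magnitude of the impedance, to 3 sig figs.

15.1 Ω

ω = 2πf = 628300 rad/s
X_L = ωL = 15.7 Ω
X_C = 1/(ωC) = 7.69 Ω
Parallel: admittances add. Y = 1/(jωL) + jωC
Y = (0 + j0.0664) S
|Y| = 0.0664 S → |Z| = 1/|Y| = 15.1 Ω, ∠Z = −∠Y = -90.0°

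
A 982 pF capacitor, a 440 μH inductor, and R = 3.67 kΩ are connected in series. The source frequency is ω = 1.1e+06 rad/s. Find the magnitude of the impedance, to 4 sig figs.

3696 Ω

X_L = ωL = 484.0 Ω
X_C = 1/(ωC) = 925.8 Ω
Net reactance X = X_L − X_C = -441.8 Ω
Z = 3670 − j441.8 Ω
|Z| = √(3670² + 441.8²) = 3696 Ω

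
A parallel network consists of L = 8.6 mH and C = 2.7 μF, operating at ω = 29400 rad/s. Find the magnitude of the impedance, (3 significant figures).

X_L = ωL = 253 Ω
X_C = 1/(ωC) = 12.6 Ω
Parallel: admittances add. Y = 1/(jωL) + jωC
Y = (0 + j0.0754) S
|Y| = 0.0754 S → |Z| = 1/|Y| = 13.3 Ω, ∠Z = −∠Y = -90.0°

13.3 Ω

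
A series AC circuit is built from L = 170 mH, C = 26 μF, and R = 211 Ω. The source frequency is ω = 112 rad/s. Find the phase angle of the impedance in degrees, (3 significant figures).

-57.0°

X_L = ωL = 19.0 Ω
X_C = 1/(ωC) = 343 Ω
Net reactance X = X_L − X_C = -324 Ω
Z = 211 − j324 Ω
|Z| = √(211² + 324²) = 387 Ω
∠Z = arctan(-324/211) = -57.0°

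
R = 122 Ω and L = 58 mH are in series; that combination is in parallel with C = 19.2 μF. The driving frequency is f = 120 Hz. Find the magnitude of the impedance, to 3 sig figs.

71.8 Ω

ω = 2πf = 754.0 rad/s
X_L = ωL = 43.7 Ω
X_C = 1/(ωC) = 69.1 Ω
Branch 1 (R+jX_L): Z₁ = 122 + j43.7 Ω, |Z₁| = 130 Ω
Branch 2 (−jX_C): Z₂ = −j69.1 Ω
Parallel: Z = Z₁Z₂/(Z₁+Z₂), |Z| = 71.8 Ω, ∠Z = -58.5°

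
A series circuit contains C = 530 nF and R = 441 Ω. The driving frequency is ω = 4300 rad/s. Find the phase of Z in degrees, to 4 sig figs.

X_C = 1/(ωC) = 438.8 Ω
Z = 441.0 − j438.8 Ω
|Z| = √(441.0² + 438.8²) = 622.1 Ω
∠Z = arctan(-438.8/441.0) = -44.86°

-44.86°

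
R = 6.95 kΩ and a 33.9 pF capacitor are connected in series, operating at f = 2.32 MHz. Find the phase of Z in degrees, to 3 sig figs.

ω = 2πf = 1.458e+07 rad/s
X_C = 1/(ωC) = 2020 Ω
Z = 6950 − j2020 Ω
|Z| = √(6950² + 2020²) = 7240 Ω
∠Z = arctan(-2020/6950) = -16.2°

-16.2°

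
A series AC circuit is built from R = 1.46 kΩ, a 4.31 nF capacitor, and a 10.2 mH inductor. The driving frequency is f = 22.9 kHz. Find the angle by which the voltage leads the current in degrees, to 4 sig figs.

ω = 2πf = 143900 rad/s
X_L = ωL = 1468 Ω
X_C = 1/(ωC) = 1613 Ω
Net reactance X = X_L − X_C = -144.9 Ω
Z = 1460 − j144.9 Ω
|Z| = √(1460² + 144.9²) = 1467 Ω
∠Z = arctan(-144.9/1460) = -5.668°

-5.668°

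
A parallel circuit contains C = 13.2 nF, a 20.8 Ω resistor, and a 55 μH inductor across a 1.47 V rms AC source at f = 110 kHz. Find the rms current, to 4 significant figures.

ω = 2πf = 691200 rad/s
X_L = ωL = 38.01 Ω
X_C = 1/(ωC) = 109.6 Ω
Parallel: admittances add. Y = 1/R + 1/(jωL) + jωC
Y = (0.04808 − j0.01718) S
|Y| = 0.05106 S → |Z| = 1/|Y| = 19.59 Ω, ∠Z = −∠Y = 19.67°
I = V/|Z| = 1.47/19.59 = 75.05 mA

75.05 mA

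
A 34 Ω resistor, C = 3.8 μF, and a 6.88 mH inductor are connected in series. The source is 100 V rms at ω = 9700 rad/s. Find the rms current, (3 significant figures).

1.92 A

X_L = ωL = 66.7 Ω
X_C = 1/(ωC) = 27.1 Ω
Net reactance X = X_L − X_C = 39.6 Ω
Z = 34.0 + j39.6 Ω
|Z| = √(34.0² + 39.6²) = 52.2 Ω
I = V/|Z| = 100/52.2 = 1.92 A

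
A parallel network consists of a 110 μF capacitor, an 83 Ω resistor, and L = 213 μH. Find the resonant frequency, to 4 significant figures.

1.040 kHz

ω₀ = 1/√(LC) = 1/√(0.000213 × 0.00011) = 6533 rad/s
f₀ = ω₀/(2π) = 1.040 kHz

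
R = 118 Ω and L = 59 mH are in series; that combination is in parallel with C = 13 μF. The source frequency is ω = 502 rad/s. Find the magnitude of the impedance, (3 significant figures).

109 Ω

X_L = ωL = 29.6 Ω
X_C = 1/(ωC) = 153 Ω
Branch 1 (R+jX_L): Z₁ = 118 + j29.6 Ω, |Z₁| = 122 Ω
Branch 2 (−jX_C): Z₂ = −j153 Ω
Parallel: Z = Z₁Z₂/(Z₁+Z₂), |Z| = 109 Ω, ∠Z = -29.6°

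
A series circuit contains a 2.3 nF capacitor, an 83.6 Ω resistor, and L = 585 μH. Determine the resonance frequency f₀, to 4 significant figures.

ω₀ = 1/√(LC) = 1/√(0.000585 × 2.3e-09) = 862100 rad/s
f₀ = ω₀/(2π) = 137.2 kHz

137.2 kHz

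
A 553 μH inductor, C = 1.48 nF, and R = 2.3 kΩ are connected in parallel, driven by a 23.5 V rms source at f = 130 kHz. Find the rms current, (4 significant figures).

25.73 mA

ω = 2πf = 816800 rad/s
X_L = ωL = 451.7 Ω
X_C = 1/(ωC) = 827.2 Ω
Parallel: admittances add. Y = 1/R + 1/(jωL) + jωC
Y = (0.0004348 − j0.001005) S
|Y| = 0.001095 S → |Z| = 1/|Y| = 913.2 Ω, ∠Z = −∠Y = 66.61°
I = V/|Z| = 23.5/913.2 = 25.73 mA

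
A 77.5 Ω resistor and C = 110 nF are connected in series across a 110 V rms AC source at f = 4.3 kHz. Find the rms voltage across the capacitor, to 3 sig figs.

ω = 2πf = 27020 rad/s
X_C = 1/(ωC) = 336 Ω
Z = 77.5 − j336 Ω
|Z| = √(77.5² + 336²) = 345 Ω
I = V/|Z| = 319 mA
V_C = I·|Z_C| = 0.319 × 336 = 107 V

107 V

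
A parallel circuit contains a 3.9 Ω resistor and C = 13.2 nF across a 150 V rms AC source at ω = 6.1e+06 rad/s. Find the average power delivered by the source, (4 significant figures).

X_C = 1/(ωC) = 12.42 Ω
Parallel: admittances add. Y = 1/R + jωC
Y = (0.2564 + j0.08052) S
|Y| = 0.2688 S → |Z| = 1/|Y| = 3.721 Ω, ∠Z = −∠Y = -17.43°
I = V/|Z| = 40.31 A
P = VI cos φ = 150 × 40.31 × cos(-17.43°) = 5.769 kW

5.769 kW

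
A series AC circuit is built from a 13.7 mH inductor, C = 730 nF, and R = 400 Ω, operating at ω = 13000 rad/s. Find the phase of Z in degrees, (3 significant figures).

X_L = ωL = 178 Ω
X_C = 1/(ωC) = 105 Ω
Net reactance X = X_L − X_C = 72.7 Ω
Z = 400 + j72.7 Ω
|Z| = √(400² + 72.7²) = 407 Ω
∠Z = arctan(72.7/400) = 10.3°

10.3°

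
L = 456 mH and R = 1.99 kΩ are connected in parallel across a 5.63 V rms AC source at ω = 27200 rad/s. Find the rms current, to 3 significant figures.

2.87 mA

X_L = ωL = 12400 Ω
Parallel: admittances add. Y = 1/R + 1/(jωL)
Y = (0.000503 − j8.06e-05) S
|Y| = 0.000509 S → |Z| = 1/|Y| = 1960 Ω, ∠Z = −∠Y = 9.11°
I = V/|Z| = 5.63/1960 = 2.87 mA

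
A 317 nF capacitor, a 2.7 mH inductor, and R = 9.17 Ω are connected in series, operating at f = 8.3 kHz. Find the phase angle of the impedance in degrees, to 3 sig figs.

ω = 2πf = 52150 rad/s
X_L = ωL = 141 Ω
X_C = 1/(ωC) = 60.5 Ω
Net reactance X = X_L − X_C = 80.3 Ω
Z = 9.17 + j80.3 Ω
|Z| = √(9.17² + 80.3²) = 80.8 Ω
∠Z = arctan(80.3/9.17) = 83.5°

83.5°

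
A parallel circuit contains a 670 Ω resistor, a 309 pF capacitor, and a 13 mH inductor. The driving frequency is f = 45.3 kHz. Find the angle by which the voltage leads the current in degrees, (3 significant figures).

6.96°

ω = 2πf = 284600 rad/s
X_L = ωL = 3700 Ω
X_C = 1/(ωC) = 11400 Ω
Parallel: admittances add. Y = 1/R + 1/(jωL) + jωC
Y = (0.00149 − j0.000182) S
|Y| = 0.00150 S → |Z| = 1/|Y| = 665 Ω, ∠Z = −∠Y = 6.96°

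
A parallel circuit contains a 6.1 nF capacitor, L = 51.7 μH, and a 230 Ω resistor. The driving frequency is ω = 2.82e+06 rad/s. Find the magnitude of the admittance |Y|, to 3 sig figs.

11.2 mS

X_L = ωL = 146 Ω
X_C = 1/(ωC) = 58.1 Ω
Parallel: admittances add. Y = 1/R + 1/(jωL) + jωC
Y = (0.00435 + j0.0103) S
|Y| = 0.0112 S → |Z| = 1/|Y| = 89.1 Ω, ∠Z = −∠Y = -67.2°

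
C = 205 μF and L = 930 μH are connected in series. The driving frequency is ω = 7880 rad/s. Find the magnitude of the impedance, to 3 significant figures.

X_L = ωL = 7.33 Ω
X_C = 1/(ωC) = 0.619 Ω
Net reactance X = X_L − X_C = 6.71 Ω
Z = j6.71 Ω
|Z| = √(0² + 6.71²) = 6.71 Ω

6.71 Ω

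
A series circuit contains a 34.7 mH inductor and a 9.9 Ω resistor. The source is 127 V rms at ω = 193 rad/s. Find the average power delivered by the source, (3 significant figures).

1.12 kW

X_L = ωL = 6.70 Ω
Z = 9.90 + j6.70 Ω
|Z| = √(9.90² + 6.70²) = 12.0 Ω
∠Z = arctan(6.70/9.90) = 34.1°
I = V/|Z| = 10.6 A
P = VI cos φ = 127 × 10.6 × cos(34.1°) = 1.12 kW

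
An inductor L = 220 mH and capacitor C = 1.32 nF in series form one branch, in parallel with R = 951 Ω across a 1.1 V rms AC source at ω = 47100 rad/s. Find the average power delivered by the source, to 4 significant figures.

X_L = ωL = 10360 Ω
X_C = 1/(ωC) = 16080 Ω
Branch 1: Z₁ = R = 951.0 Ω
Branch 2 (series LC): Z₂ = j(X_L − X_C) = −j5722 Ω
Parallel: Z = Z₁Z₂/(Z₁+Z₂), |Z| = 938.1 Ω, ∠Z = -9.436°
I = V/|Z| = 1.173 mA
P = VI cos φ = 1.1 × 0.001173 × cos(-9.436°) = 1.272 mW

1.272 mW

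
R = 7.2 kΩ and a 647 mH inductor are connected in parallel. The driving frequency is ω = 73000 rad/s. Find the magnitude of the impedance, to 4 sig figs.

X_L = ωL = 47230 Ω
Parallel: admittances add. Y = 1/R + 1/(jωL)
Y = (0.0001389 − j2.117e-05) S
|Y| = 0.0001405 S → |Z| = 1/|Y| = 7118 Ω, ∠Z = −∠Y = 8.668°

7118 Ω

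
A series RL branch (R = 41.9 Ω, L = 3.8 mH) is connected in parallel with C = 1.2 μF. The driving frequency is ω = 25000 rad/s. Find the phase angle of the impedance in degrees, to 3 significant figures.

-79.6°

X_L = ωL = 95.0 Ω
X_C = 1/(ωC) = 33.3 Ω
Branch 1 (R+jX_L): Z₁ = 41.9 + j95.0 Ω, |Z₁| = 104 Ω
Branch 2 (−jX_C): Z₂ = −j33.3 Ω
Parallel: Z = Z₁Z₂/(Z₁+Z₂), |Z| = 46.4 Ω, ∠Z = -79.6°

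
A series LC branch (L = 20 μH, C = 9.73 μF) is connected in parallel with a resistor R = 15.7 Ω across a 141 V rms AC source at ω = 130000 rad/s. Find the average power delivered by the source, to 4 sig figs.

1.266 kW

X_L = ωL = 2.600 Ω
X_C = 1/(ωC) = 0.7906 Ω
Branch 1: Z₁ = R = 15.70 Ω
Branch 2 (series LC): Z₂ = j(X_L − X_C) = j1.809 Ω
Parallel: Z = Z₁Z₂/(Z₁+Z₂), |Z| = 1.798 Ω, ∠Z = 83.43°
I = V/|Z| = 78.44 A
P = VI cos φ = 141 × 78.44 × cos(83.43°) = 1.266 kW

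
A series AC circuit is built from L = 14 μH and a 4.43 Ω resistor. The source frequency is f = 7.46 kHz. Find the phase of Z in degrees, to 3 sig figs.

8.43°

ω = 2πf = 46870 rad/s
X_L = ωL = 0.656 Ω
Z = 4.43 + j0.656 Ω
|Z| = √(4.43² + 0.656²) = 4.48 Ω
∠Z = arctan(0.656/4.43) = 8.43°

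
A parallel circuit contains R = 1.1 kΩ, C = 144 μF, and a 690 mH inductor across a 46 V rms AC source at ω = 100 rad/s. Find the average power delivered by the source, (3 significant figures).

X_L = ωL = 69.0 Ω
X_C = 1/(ωC) = 69.4 Ω
Parallel: admittances add. Y = 1/R + 1/(jωL) + jωC
Y = (0.000909 − j9.28e-05) S
|Y| = 0.000914 S → |Z| = 1/|Y| = 1090 Ω, ∠Z = −∠Y = 5.83°
I = V/|Z| = 42.0 mA
P = VI cos φ = 46 × 0.0420 × cos(5.83°) = 1.92 W

1.92 W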